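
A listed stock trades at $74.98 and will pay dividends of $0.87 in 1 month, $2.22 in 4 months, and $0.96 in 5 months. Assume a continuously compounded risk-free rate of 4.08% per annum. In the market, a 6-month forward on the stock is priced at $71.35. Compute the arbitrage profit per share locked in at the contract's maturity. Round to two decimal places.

PV(dividends) I = 0.87·e^(−0.0408·1/12) + 2.22·e^(−0.0408·4/12) + 0.96·e^(−0.0408·5/12) = 4.0009
Fair forward F* = (S − I)·e^(rT) = (74.98 − 4.0009)·e^0.020400 = 70.9791 × 1.020610 = 72.4420
Market $71.35 < fair 72.4420: forward underpriced → reverse cash-and-carry (short the stock, invest proceeds at r, pay the dividends, go long the forward).
Profit at T = |F_mkt − F*| = |71.35 − 72.4420| = $1.09 per share

$1.09 per share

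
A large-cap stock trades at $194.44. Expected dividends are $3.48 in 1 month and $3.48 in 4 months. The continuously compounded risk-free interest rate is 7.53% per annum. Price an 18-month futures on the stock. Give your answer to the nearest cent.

PV(dividends) I = 3.48·e^(−0.0753·1/12) + 3.48·e^(−0.0753·4/12)
I = 3.4582 + 3.3937 = 6.8519
F = (S − I)·e^(rT) = (194.44 − 6.8519) · e^(0.0753·18/12)
= 187.5881 · e^0.112950 = 187.5881 × 1.119576 = $210.02

$210.02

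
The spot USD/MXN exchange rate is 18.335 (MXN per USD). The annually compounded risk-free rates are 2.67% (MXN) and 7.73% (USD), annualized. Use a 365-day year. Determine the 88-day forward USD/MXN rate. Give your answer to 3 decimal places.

By covered interest parity, F = S · (1+r_MXN)^T / (1+r_USD)^T
= 18.335 × 1.006373 / 1.018114 = 18.335 × 0.988468
F = 18.124 MXN per USD

18.124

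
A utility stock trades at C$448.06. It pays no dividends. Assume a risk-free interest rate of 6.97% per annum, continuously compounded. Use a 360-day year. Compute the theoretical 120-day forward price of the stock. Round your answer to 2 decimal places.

C$458.59

F = S·e^(rT) = 448.06 · e^(0.0697 × 120/360)
= 448.06 · e^0.023233 = 448.06 × 1.023505
F = C$458.59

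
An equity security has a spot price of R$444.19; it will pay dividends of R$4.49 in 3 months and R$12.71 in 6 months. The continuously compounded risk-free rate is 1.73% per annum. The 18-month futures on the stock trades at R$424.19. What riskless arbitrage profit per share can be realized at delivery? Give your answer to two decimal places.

PV(dividends) I = 4.49·e^(−0.0173·3/12) + 12.71·e^(−0.0173·6/12) = 17.0712
Fair futures F* = (S − I)·e^(rT) = (444.19 − 17.0712)·e^0.025950 = 427.1188 × 1.026290 = 438.3478
Market R$424.19 < fair 438.3478: forward underpriced → reverse cash-and-carry (short the stock, invest proceeds at r, pay the dividends, go long the forward).
Profit at T = |F_mkt − F*| = |424.19 − 438.3478| = R$14.16 per share

R$14.16 per share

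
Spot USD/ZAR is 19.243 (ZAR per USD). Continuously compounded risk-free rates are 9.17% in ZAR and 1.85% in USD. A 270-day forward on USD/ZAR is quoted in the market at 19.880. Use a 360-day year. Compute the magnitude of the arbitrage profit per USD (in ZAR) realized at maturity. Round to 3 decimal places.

0.449 per USD (in ZAR)

Fair forward: F* = S·e^(carry·T), with carry = (r_ZAR − r_USD) = 0.0917 − 0.0185 = 0.0732
F* = 19.243 · e^(0.0732 × 270/360) = 19.243 · e^0.054900 = 19.243 × 1.056435 = 20.3290
Market 19.880 < fair 20.3290: forward underpriced → reverse cash-and-carry (short spot, go long the forward).
At maturity, profit = |F_mkt − F*| = |19.880 − 20.3290| = 0.449 per USD (in ZAR)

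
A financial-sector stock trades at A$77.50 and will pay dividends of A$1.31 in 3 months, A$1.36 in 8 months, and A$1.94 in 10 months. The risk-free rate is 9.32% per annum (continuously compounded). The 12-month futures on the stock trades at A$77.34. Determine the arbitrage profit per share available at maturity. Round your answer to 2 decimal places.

A$2.95 per share

PV(dividends) I = 1.31·e^(−0.0932·3/12) + 1.36·e^(−0.0932·8/12) + 1.94·e^(−0.0932·10/12) = 4.3529
Fair futures F* = (S − I)·e^(rT) = (77.50 − 4.3529)·e^0.093200 = 73.1471 × 1.097681 = 80.2922
Market A$77.34 < fair 80.2922: forward underpriced → reverse cash-and-carry (short the stock, invest proceeds at r, pay the dividends, go long the forward).
Profit at T = |F_mkt − F*| = |77.34 − 80.2922| = A$2.95 per share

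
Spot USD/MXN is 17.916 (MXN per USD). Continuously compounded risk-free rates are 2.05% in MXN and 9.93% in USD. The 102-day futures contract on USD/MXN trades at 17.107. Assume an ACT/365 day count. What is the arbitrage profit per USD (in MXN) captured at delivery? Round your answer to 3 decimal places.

0.419 per USD (in MXN)

Fair futures: F* = S·e^(carry·T), with carry = (r_MXN − r_USD) = 0.0205 − 0.0993 = -0.0788
F* = 17.916 · e^(-0.0788 × 102/365) = 17.916 · e^-0.022021 = 17.916 × 0.978220 = 17.5258
Market 17.107 < fair 17.5258: forward underpriced → reverse cash-and-carry (short spot, go long the forward).
At maturity, profit = |F_mkt − F*| = |17.107 − 17.5258| = 0.419 per USD (in MXN)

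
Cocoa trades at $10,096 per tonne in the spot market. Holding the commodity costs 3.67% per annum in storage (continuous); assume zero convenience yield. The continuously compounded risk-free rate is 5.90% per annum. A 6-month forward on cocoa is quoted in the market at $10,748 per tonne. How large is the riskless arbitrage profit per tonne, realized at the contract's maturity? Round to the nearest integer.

Fair forward: F* = S·e^(carry·T), with carry = (r + u) = 0.0590 + 0.0367 = 0.0957
F* = 10096 · e^(0.0957 × 6/12) = 10096 · e^0.047850 = 10096 × 1.049013 = $10590.8352
Market $10748 > fair $10590.8352: forward overpriced → cash-and-carry (buy spot, short the forward).
At maturity, profit = |F_mkt − F*| = |10748 − 10590.8352| = $157 per tonne

$157 per tonne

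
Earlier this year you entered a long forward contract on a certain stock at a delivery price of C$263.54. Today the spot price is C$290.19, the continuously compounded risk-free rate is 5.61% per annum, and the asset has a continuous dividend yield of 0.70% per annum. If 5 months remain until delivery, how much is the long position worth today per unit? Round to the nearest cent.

Current fair forward for the remaining 5 months: F = S·e^((r − q)·T), (r − q) = 0.0561 − 0.0070 = 0.0491
F = 290.19 · e^(0.0491 × 5/12) = 290.19 × 1.020669 = 296.1879
Value of long forward = (F − K)·e^(−rT) = (296.1879 − 263.54) · e^(−0.0561·5/12)
= 32.6479 × 0.976896 = 31.89

C$31.89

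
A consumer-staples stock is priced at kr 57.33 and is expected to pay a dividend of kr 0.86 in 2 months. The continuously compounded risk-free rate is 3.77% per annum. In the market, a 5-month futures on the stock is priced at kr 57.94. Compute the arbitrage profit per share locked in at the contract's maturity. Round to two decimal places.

PV(dividends) I = 0.86·e^(−0.0377·2/12) = 0.8546
Fair futures F* = (S − I)·e^(rT) = (57.33 − 0.8546)·e^0.015708 = 56.4754 × 1.015832 = 57.3695
Market kr 57.94 > fair 57.3695: forward overpriced → cash-and-carry (borrow at r, buy the stock and collect the dividends, short the forward).
Profit at T = |F_mkt − F*| = |57.94 − 57.3695| = kr 0.57 per share

kr 0.57 per share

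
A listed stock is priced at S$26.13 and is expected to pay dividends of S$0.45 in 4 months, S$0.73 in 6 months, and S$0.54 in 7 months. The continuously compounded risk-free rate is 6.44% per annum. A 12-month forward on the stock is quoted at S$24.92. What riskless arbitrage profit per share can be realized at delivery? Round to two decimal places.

S$1.17 per share

PV(dividends) I = 0.45·e^(−0.0644·4/12) + 0.73·e^(−0.0644·6/12) + 0.54·e^(−0.0644·7/12) = 1.6674
Fair forward F* = (S − I)·e^(rT) = (26.13 − 1.6674)·e^0.064400 = 24.4626 × 1.066519 = 26.0898
Market S$24.92 < fair 26.0898: forward underpriced → reverse cash-and-carry (short the stock, invest proceeds at r, pay the dividends, go long the forward).
Profit at T = |F_mkt − F*| = |24.92 − 26.0898| = S$1.17 per share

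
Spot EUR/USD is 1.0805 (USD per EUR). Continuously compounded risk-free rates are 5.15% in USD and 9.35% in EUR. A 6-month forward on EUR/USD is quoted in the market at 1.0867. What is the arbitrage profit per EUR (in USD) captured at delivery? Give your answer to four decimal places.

Fair forward: F* = S·e^(carry·T), with carry = (r_USD − r_EUR) = 0.0515 − 0.0935 = -0.0420
F* = 1.0805 · e^(-0.0420 × 6/12) = 1.0805 · e^-0.021000 = 1.0805 × 0.979219 = 1.0580
Market 1.0867 > fair 1.0580: forward overpriced → cash-and-carry (buy spot, short the forward).
At maturity, profit = |F_mkt − F*| = |1.0867 − 1.0580| = 0.0287 per EUR (in USD)

0.0287 per EUR (in USD)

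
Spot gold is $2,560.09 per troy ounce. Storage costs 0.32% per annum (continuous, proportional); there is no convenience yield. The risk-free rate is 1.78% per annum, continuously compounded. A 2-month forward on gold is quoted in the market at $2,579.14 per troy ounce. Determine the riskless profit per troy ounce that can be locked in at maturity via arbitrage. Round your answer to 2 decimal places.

$10.07 per troy ounce

Fair forward: F* = S·e^(carry·T), with carry = (r + u) = 0.0178 + 0.0032 = 0.0210
F* = 2560.09 · e^(0.0210 × 2/12) = 2560.09 · e^0.00350000 = 2560.09 × 1.00350613 = $2569.0660
Market $2579.14 > fair $2569.0660: forward overpriced → cash-and-carry (buy spot, short the forward).
At maturity, profit = |F_mkt − F*| = |2579.14 − 2569.0660| = $10.07 per troy ounce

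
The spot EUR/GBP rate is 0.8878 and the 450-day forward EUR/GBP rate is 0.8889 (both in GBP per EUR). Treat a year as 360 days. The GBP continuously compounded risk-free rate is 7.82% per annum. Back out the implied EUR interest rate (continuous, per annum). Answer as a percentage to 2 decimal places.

F = S·e^((r_GBP − r_EUR)T) ⇒ r_EUR = r_GBP − ln(F/S)/T
ln(0.8889/0.8878) = 0.001238; /(450/360) = 0.000990
r_EUR = 0.0782 − 0.000990 = 0.077210
r_EUR = 7.72%

7.72%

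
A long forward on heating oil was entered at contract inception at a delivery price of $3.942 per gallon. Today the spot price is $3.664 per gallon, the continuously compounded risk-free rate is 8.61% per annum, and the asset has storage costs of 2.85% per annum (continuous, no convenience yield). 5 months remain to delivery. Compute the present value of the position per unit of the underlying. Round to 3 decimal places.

-$0.095 per gallon

Current fair forward for the remaining 5 months: F = S·e^((r + u)·T), (r + u) = 0.0861 + 0.0285 = 0.1146
F = 3.664 · e^(0.1146 × 5/12) = 3.664 × 1.048908 = 3.8432
Value of long forward = (F − K)·e^(−rT) = (3.8432 − 3.942) · e^(−0.0861·5/12)
= -0.0988 × 0.964761 = -0.095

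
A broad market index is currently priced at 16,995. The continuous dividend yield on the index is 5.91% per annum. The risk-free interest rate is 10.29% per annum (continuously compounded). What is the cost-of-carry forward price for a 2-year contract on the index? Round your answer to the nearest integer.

F = S·e^((r − q)T) = 16995 · e^((0.1029 − 0.0591) × 2)
= 16995 · e^0.087600 = 16995 × 1.091551
F = 18,551

18,551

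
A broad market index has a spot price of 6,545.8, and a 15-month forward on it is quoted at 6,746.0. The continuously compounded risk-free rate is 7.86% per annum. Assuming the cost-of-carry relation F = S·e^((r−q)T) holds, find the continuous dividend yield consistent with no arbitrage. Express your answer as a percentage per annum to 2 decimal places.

From F = S·e^((r−q)T): (r − q) = ln(F/S)/T
ln(6746.0/6545.8) = ln(1.030584) = 0.030126
(r − q) = 0.030126 / (15/12) = 0.024101
q = r − ln(F/S)/T = 0.0786 − 0.024101 = 0.054499
q = 5.45%

5.45%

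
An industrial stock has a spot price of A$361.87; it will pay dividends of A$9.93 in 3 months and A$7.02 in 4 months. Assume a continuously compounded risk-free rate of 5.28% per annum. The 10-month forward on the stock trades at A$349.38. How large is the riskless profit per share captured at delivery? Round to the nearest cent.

A$11.32 per share

PV(dividends) I = 9.93·e^(−0.0528·3/12) + 7.02·e^(−0.0528·4/12) = 16.6973
Fair forward F* = (S − I)·e^(rT) = (361.87 − 16.6973)·e^0.044000 = 345.1727 × 1.044982 = 360.6993
Market A$349.38 < fair 360.6993: forward underpriced → reverse cash-and-carry (short the stock, invest proceeds at r, pay the dividends, go long the forward).
Profit at T = |F_mkt − F*| = |349.38 − 360.6993| = A$11.32 per share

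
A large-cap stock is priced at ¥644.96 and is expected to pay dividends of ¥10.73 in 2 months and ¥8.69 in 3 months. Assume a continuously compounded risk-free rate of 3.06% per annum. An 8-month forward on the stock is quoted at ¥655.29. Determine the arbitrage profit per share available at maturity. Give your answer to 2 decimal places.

¥16.73 per share

PV(dividends) I = 10.73·e^(−0.0306·2/12) + 8.69·e^(−0.0306·3/12) = 19.2992
Fair forward F* = (S − I)·e^(rT) = (644.96 − 19.2992)·e^0.020400 = 625.6608 × 1.020610 = 638.5557
Market ¥655.29 > fair 638.5557: forward overpriced → cash-and-carry (borrow at r, buy the stock and collect the dividends, short the forward).
Profit at T = |F_mkt − F*| = |655.29 − 638.5557| = ¥16.73 per share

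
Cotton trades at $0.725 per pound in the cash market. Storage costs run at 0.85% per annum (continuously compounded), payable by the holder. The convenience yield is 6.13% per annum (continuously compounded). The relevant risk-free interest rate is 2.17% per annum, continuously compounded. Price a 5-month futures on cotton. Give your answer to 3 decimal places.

Net carry = r + u − y = 0.0217 + 0.0085 − 0.0613 = -0.0311
F = S·e^((r+u−y)T) = 0.725 · e^(-0.0311 × 5/12) = 0.725 · e^-0.012958
= 0.725 × 0.987126 = $0.716 per pound

$0.716 per pound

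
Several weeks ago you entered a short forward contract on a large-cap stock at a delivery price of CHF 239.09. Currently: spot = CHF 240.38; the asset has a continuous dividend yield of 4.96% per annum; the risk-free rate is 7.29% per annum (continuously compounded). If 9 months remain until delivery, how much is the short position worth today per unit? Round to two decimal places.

-CHF 5.23

Current fair forward for the remaining 9 months: F = S·e^((r − q)·T), (r − q) = 0.0729 − 0.0496 = 0.0233
F = 240.38 · e^(0.0233 × 9/12) = 240.38 × 1.017629 = 244.6177
Value of long forward = (F − K)·e^(−rT) = (244.6177 − 239.09) · e^(−0.0729·9/12)
= 5.5277 × 0.946793 = 5.23
Short position value = −(long value) = -CHF 5.23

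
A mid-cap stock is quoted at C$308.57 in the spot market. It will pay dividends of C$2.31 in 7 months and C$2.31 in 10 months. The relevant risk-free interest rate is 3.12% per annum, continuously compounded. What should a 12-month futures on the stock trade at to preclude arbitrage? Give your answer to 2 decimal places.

C$313.69

PV(dividends) I = 2.31·e^(−0.0312·7/12) + 2.31·e^(−0.0312·10/12)
I = 2.2683 + 2.2507 = 4.5190
F = (S − I)·e^(rT) = (308.57 − 4.5190) · e^(0.0312·12/12)
= 304.0510 · e^0.031200 = 304.0510 × 1.031692 = C$313.69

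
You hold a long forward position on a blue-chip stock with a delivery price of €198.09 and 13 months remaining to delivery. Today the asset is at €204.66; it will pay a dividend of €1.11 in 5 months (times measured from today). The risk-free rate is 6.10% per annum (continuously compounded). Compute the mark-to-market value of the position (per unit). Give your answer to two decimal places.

€18.16

PV(remaining dividends) I = 1.11·e^(−0.0610·5/12) = 1.0821
Current forward F = (S − I)·e^(rT) = (204.66 − 1.0821)·e^(0.0610·13/12) = 203.5779 × 1.068316 = 217.4855
Value (long) = (F − K)·e^(−rT) = (217.4855 − 198.09) × 0.936053 = 18.1552
Value = €18.16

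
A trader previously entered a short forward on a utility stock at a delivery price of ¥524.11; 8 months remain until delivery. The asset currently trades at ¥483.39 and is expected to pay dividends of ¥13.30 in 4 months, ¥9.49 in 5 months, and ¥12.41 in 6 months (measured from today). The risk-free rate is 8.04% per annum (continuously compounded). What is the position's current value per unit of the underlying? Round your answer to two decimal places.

PV(remaining dividends) I = 13.30·e^(−0.0804·4/12) + 9.49·e^(−0.0804·5/12) + 12.41·e^(−0.0804·6/12) = 34.0467
Current forward F = (S − I)·e^(rT) = (483.39 − 34.0467)·e^(0.0804·8/12) = 449.3433 × 1.055062 = 474.0850
Value (long) = (F − K)·e^(−rT) = (474.0850 − 524.11) × 0.947811 = -47.4142
Short position value = −(long value) = ¥47.41

¥47.41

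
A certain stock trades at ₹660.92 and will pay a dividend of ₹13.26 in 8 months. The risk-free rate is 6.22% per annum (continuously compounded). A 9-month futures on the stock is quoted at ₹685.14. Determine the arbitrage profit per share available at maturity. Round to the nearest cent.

₹5.99 per share

PV(dividends) I = 13.26·e^(−0.0622·8/12) = 12.7214
Fair futures F* = (S − I)·e^(rT) = (660.92 − 12.7214)·e^0.046650 = 648.1986 × 1.047755 = 679.1533
Market ₹685.14 > fair 679.1533: forward overpriced → cash-and-carry (borrow at r, buy the stock and collect the dividends, short the forward).
Profit at T = |F_mkt − F*| = |685.14 − 679.1533| = ₹5.99 per share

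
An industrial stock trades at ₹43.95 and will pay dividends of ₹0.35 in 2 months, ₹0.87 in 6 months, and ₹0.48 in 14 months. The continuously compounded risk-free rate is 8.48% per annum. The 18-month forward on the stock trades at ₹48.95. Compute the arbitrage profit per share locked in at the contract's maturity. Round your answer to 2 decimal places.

PV(dividends) I = 0.35·e^(−0.0848·2/12) + 0.87·e^(−0.0848·6/12) + 0.48·e^(−0.0848·14/12) = 1.6138
Fair forward F* = (S − I)·e^(rT) = (43.95 − 1.6138)·e^0.127200 = 42.3362 × 1.135644 = 48.0789
Market ₹48.95 > fair 48.0789: forward overpriced → cash-and-carry (borrow at r, buy the stock and collect the dividends, short the forward).
Profit at T = |F_mkt − F*| = |48.95 − 48.0789| = ₹0.87 per share

₹0.87 per share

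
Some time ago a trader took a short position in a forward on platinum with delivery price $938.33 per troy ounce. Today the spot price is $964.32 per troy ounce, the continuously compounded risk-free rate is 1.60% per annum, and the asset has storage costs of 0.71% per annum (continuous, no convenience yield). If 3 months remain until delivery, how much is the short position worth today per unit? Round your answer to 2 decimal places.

Current fair forward for the remaining 3 months: F = S·e^((r + u)·T), (r + u) = 0.0160 + 0.0071 = 0.0231
F = 964.32 · e^(0.0231 × 3/12) = 964.32 × 1.005792 = 969.9053
Value of long forward = (F − K)·e^(−rT) = (969.9053 − 938.33) · e^(−0.0160·3/12)
= 31.5753 × 0.996008 = 31.45
Short position value = −(long value) = -$31.45

-$31.45 per troy ounce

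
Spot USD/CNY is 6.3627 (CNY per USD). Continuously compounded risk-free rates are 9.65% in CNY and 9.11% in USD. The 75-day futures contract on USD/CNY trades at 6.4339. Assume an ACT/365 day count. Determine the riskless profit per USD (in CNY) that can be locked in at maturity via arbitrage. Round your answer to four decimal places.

Fair futures: F* = S·e^(carry·T), with carry = (r_CNY − r_USD) = 0.0965 − 0.0911 = 0.0054
F* = 6.3627 · e^(0.0054 × 75/365) = 6.3627 · e^0.001110 = 6.3627 × 1.001111 = 6.3698
Market 6.4339 > fair 6.3698: forward overpriced → cash-and-carry (buy spot, short the forward).
At maturity, profit = |F_mkt − F*| = |6.4339 − 6.3698| = 0.0641 per USD (in CNY)

0.0641 per USD (in CNY)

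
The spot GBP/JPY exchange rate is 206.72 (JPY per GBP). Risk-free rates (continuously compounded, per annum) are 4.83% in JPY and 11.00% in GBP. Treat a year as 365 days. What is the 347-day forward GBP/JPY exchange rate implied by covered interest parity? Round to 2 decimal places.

F = S·e^((r_JPY − r_GBP)T) = 206.72 · e^((0.0483 − 0.1100) × 347/365)
= 206.72 · e^-0.058657 = 206.72 × 0.943030
F = 194.94 JPY per GBP

194.94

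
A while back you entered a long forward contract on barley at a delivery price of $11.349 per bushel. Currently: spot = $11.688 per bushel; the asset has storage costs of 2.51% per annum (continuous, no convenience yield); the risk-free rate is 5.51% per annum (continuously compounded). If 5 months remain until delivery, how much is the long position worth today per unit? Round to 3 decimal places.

$0.719 per bushel

Current fair forward for the remaining 5 months: F = S·e^((r + u)·T), (r + u) = 0.0551 + 0.0251 = 0.0802
F = 11.688 · e^(0.0802 × 5/12) = 11.688 × 1.033981 = 12.0852
Value of long forward = (F − K)·e^(−rT) = (12.0852 − 11.349) · e^(−0.0551·5/12)
= 0.7362 × 0.977303 = 0.719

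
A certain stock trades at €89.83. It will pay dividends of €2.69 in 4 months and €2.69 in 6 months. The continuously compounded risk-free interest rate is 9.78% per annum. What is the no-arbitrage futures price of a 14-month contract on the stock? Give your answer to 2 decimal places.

PV(dividends) I = 2.69·e^(−0.0978·4/12) + 2.69·e^(−0.0978·6/12)
I = 2.6037 + 2.5616 = 5.1653
F = (S − I)·e^(rT) = (89.83 − 5.1653) · e^(0.0978·14/12)
= 84.6647 · e^0.114100 = 84.6647 × 1.120864 = €94.90

€94.90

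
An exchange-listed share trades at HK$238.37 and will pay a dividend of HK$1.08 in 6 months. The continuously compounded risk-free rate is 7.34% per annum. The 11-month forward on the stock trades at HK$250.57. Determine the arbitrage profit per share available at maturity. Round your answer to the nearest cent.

PV(dividends) I = 1.08·e^(−0.0734·6/12) = 1.0411
Fair forward F* = (S − I)·e^(rT) = (238.37 − 1.0411)·e^0.067283 = 237.3289 × 1.069598 = 253.8465
Market HK$250.57 < fair 253.8465: forward underpriced → reverse cash-and-carry (short the stock, invest proceeds at r, pay the dividends, go long the forward).
Profit at T = |F_mkt − F*| = |250.57 − 253.8465| = HK$3.28 per share

HK$3.28 per share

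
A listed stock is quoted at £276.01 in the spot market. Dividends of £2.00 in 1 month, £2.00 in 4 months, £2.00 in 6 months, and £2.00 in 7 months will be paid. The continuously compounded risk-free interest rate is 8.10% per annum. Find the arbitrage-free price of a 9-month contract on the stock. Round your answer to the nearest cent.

PV(dividends) I = 2.00·e^(−0.0810·1/12) + 2.00·e^(−0.0810·4/12) + 2.00·e^(−0.0810·6/12) + 2.00·e^(−0.0810·7/12)
I = 1.9865 + 1.9467 + 1.9206 + 1.9077 = 7.7615
F = (S − I)·e^(rT) = (276.01 − 7.7615) · e^(0.0810·9/12)
= 268.2485 · e^0.060750 = 268.2485 × 1.062633 = £285.05

£285.05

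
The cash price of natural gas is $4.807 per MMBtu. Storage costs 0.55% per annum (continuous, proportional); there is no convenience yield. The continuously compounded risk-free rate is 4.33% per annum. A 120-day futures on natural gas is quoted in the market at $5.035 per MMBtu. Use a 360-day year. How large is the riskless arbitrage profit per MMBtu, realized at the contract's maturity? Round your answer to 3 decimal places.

Fair futures: F* = S·e^(carry·T), with carry = (r + u) = 0.0433 + 0.0055 = 0.0488
F* = 4.807 · e^(0.0488 × 120/360) = 4.807 · e^0.016267 = 4.807 × 1.016400 = $4.8858
Market $5.035 > fair $4.8858: forward overpriced → cash-and-carry (buy spot, short the forward).
At maturity, profit = |F_mkt − F*| = |5.035 − 4.8858| = $0.149 per MMBtu

$0.149 per MMBtu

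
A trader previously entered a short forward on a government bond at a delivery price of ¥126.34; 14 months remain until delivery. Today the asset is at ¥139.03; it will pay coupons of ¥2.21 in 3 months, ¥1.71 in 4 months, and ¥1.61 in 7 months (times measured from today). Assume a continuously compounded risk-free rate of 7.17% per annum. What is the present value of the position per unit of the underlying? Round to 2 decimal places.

-¥17.44

PV(remaining coupons) I = 2.21·e^(−0.0717·3/12) + 1.71·e^(−0.0717·4/12) + 1.61·e^(−0.0717·7/12) = 5.3844
Current forward F = (S − I)·e^(rT) = (139.03 − 5.3844)·e^(0.0717·14/12) = 133.6456 × 1.087248 = 145.3059
Value (long) = (F − K)·e^(−rT) = (145.3059 − 126.34) × 0.919753 = 17.4439
Short position value = −(long value) = -¥17.44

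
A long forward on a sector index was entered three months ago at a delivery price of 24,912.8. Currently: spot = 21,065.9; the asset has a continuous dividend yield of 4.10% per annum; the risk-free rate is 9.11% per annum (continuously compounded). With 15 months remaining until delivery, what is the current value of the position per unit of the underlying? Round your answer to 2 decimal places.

-2217.95

Current fair forward for the remaining 15 months: F = S·e^((r − q)·T), (r − q) = 0.0911 − 0.0410 = 0.0501
F = 21065.9 · e^(0.0501 × 15/12) = 21065.9 × 1.06462753 = 22427.3371
Value of long forward = (F − K)·e^(−rT) = (22427.3371 − 24912.8) · e^(−0.0911·15/12)
= -2485.4629 × 0.89236950 = -2217.95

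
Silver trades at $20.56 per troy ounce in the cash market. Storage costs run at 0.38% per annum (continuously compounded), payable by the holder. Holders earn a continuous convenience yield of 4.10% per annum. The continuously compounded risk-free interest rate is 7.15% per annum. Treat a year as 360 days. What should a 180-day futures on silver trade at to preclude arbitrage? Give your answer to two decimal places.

Net carry = r + u − y = 0.0715 + 0.0038 − 0.0410 = 0.0343
F = S·e^((r+u−y)T) = 20.56 · e^(0.0343 × 180/360) = 20.56 · e^0.017150
= 20.56 × 1.017298 = $20.92 per troy ounce

$20.92 per troy ounce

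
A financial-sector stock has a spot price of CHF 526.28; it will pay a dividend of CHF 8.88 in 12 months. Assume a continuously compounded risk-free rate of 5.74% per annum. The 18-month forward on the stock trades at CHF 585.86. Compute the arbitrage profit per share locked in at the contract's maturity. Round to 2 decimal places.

PV(dividends) I = 8.88·e^(−0.0574·12/12) = 8.3846
Fair forward F* = (S − I)·e^(rT) = (526.28 − 8.3846)·e^0.086100 = 517.8954 × 1.089915 = 564.4620
Market CHF 585.86 > fair 564.4620: forward overpriced → cash-and-carry (borrow at r, buy the stock and collect the dividends, short the forward).
Profit at T = |F_mkt − F*| = |585.86 − 564.4620| = CHF 21.40 per share

CHF 21.40 per share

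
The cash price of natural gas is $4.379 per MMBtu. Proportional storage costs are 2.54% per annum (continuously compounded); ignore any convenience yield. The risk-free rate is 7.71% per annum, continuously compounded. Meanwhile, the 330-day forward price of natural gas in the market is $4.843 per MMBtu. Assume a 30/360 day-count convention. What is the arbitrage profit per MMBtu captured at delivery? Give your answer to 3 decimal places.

$0.033 per MMBtu

Fair forward: F* = S·e^(carry·T), with carry = (r + u) = 0.0771 + 0.0254 = 0.1025
F* = 4.379 · e^(0.1025 × 330/360) = 4.379 · e^0.093958 = 4.379 × 1.098514 = $4.8104
Market $4.843 > fair $4.8104: forward overpriced → cash-and-carry (buy spot, short the forward).
At maturity, profit = |F_mkt − F*| = |4.843 − 4.8104| = $0.033 per MMBtu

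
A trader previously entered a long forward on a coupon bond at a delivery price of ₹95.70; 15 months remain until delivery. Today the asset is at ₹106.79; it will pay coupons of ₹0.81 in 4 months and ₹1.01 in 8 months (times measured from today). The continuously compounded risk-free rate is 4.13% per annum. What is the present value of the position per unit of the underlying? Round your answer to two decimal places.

PV(remaining coupons) I = 0.81·e^(−0.0413·4/12) + 1.01·e^(−0.0413·8/12) = 1.7815
Current forward F = (S − I)·e^(rT) = (106.79 − 1.7815)·e^(0.0413·15/12) = 105.0085 × 1.052981 = 110.5720
Value (long) = (F − K)·e^(−rT) = (110.5720 − 95.70) × 0.949685 = 14.1237
Value = ₹14.12

₹14.12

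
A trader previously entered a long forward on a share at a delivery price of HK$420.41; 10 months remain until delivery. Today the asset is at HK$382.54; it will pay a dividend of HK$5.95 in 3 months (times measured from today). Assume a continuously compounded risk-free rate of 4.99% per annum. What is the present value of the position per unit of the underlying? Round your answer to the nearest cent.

PV(remaining dividends) I = 5.95·e^(−0.0499·3/12) = 5.8762
Current forward F = (S − I)·e^(rT) = (382.54 − 5.8762)·e^(0.0499·10/12) = 376.6638 × 1.042460 = 392.6569
Value (long) = (F − K)·e^(−rT) = (392.6569 − 420.41) × 0.959269 = -26.6227
Value = -HK$26.62

-HK$26.62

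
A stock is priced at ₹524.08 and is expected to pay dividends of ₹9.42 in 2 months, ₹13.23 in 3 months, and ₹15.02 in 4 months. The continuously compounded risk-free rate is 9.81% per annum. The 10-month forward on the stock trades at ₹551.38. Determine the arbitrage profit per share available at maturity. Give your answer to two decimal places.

₹22.50 per share

PV(dividends) I = 9.42·e^(−0.0981·2/12) + 13.23·e^(−0.0981·3/12) + 15.02·e^(−0.0981·4/12) = 36.7135
Fair forward F* = (S − I)·e^(rT) = (524.08 − 36.7135)·e^0.081750 = 487.3665 × 1.085184 = 528.8823
Market ₹551.38 > fair 528.8823: forward overpriced → cash-and-carry (borrow at r, buy the stock and collect the dividends, short the forward).
Profit at T = |F_mkt − F*| = |551.38 − 528.8823| = ₹22.50 per share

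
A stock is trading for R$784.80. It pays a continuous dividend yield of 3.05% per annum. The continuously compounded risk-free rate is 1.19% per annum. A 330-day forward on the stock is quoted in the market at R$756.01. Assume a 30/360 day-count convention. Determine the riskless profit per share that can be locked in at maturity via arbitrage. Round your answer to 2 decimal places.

Fair forward: F* = S·e^(carry·T), with carry = (r − q) = 0.0119 − 0.0305 = -0.0186
F* = 784.80 · e^(-0.0186 × 330/360) = 784.80 · e^-0.017050 = 784.80 × 0.983095 = R$771.5330
Market R$756.01 < fair R$771.5330: forward underpriced → reverse cash-and-carry (short spot, go long the forward).
At maturity, profit = |F_mkt − F*| = |756.01 − 771.5330| = R$15.52 per share

R$15.52 per share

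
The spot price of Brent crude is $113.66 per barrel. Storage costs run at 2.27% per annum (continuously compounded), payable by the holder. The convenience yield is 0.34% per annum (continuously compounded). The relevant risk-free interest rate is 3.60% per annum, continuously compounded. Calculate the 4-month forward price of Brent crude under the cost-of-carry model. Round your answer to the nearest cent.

Net carry = r + u − y = 0.0360 + 0.0227 − 0.0034 = 0.0553
F = S·e^((r+u−y)T) = 113.66 · e^(0.0553 × 4/12) = 113.66 · e^0.018433
= 113.66 × 1.018604 = $115.77 per barrel

$115.77 per barrel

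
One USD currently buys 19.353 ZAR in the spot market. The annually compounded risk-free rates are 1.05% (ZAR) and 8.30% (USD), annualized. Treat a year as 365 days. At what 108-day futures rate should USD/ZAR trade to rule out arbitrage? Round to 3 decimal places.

18.960

By covered interest parity, F = S · (1+r_ZAR)^T / (1+r_USD)^T
= 19.353 × 1.003095 / 1.023873 = 19.353 × 0.979706
F = 18.960 ZAR per USD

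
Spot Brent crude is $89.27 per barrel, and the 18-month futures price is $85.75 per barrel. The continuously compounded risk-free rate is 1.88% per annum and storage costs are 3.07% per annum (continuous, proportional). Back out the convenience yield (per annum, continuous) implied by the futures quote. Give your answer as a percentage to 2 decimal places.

7.63%

F = S·e^((r+u−y)T) ⇒ (r+u−y) = ln(F/S)/T
ln(85.75/89.27) = -0.040229; /T ⇒ -0.026819
y = r + u − ln(F/S)/T = 0.0188 + 0.0307 + 0.026819 = 0.076319
y = 7.63%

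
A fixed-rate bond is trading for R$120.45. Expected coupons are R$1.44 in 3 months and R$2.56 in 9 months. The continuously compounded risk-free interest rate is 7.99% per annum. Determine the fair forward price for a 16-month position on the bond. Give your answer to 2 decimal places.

PV(coupons) I = 1.44·e^(−0.0799·3/12) + 2.56·e^(−0.0799·9/12)
I = 1.4115 + 2.4111 = 3.8226
F = (S − I)·e^(rT) = (120.45 − 3.8226) · e^(0.0799·16/12)
= 116.6274 · e^0.106533 = 116.6274 × 1.112415 = R$129.74

R$129.74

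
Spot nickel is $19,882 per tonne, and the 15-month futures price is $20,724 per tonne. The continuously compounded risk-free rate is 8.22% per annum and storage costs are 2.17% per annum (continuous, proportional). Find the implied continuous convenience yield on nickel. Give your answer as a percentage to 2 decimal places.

F = S·e^((r+u−y)T) ⇒ (r+u−y) = ln(F/S)/T
ln(20724/19882) = 0.041478; /T ⇒ 0.033182
y = r + u − ln(F/S)/T = 0.0822 + 0.0217 − 0.033182 = 0.070718
y = 7.07%

7.07%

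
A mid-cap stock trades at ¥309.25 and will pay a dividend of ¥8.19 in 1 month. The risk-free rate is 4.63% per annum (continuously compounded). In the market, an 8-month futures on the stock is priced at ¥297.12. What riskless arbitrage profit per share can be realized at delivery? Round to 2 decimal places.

PV(dividends) I = 8.19·e^(−0.0463·1/12) = 8.1585
Fair futures F* = (S − I)·e^(rT) = (309.25 − 8.1585)·e^0.030867 = 301.0915 × 1.031348 = 310.5301
Market ¥297.12 < fair 310.5301: forward underpriced → reverse cash-and-carry (short the stock, invest proceeds at r, pay the dividends, go long the forward).
Profit at T = |F_mkt − F*| = |297.12 − 310.5301| = ¥13.41 per share

¥13.41 per share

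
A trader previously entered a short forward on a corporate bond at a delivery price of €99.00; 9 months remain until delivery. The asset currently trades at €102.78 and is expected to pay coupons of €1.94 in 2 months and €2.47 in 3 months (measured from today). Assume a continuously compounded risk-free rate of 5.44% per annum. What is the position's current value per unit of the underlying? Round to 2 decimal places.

PV(remaining coupons) I = 1.94·e^(−0.0544·2/12) + 2.47·e^(−0.0544·3/12) = 4.3591
Current forward F = (S − I)·e^(rT) = (102.78 − 4.3591)·e^(0.0544·9/12) = 98.4209 × 1.041644 = 102.5195
Value (long) = (F − K)·e^(−rT) = (102.5195 − 99.00) × 0.960021 = 3.3788
Short position value = −(long value) = -€3.38

-€3.38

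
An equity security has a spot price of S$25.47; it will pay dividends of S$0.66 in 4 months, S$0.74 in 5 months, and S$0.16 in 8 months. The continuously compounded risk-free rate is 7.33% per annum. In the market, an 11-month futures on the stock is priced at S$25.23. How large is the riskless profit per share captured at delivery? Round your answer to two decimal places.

S$0.39 per share

PV(dividends) I = 0.66·e^(−0.0733·4/12) + 0.74·e^(−0.0733·5/12) + 0.16·e^(−0.0733·8/12) = 1.5142
Fair futures F* = (S − I)·e^(rT) = (25.47 − 1.5142)·e^0.067192 = 23.9558 × 1.069501 = 25.6208
Market S$25.23 < fair 25.6208: forward underpriced → reverse cash-and-carry (short the stock, invest proceeds at r, pay the dividends, go long the forward).
Profit at T = |F_mkt − F*| = |25.23 − 25.6208| = S$0.39 per share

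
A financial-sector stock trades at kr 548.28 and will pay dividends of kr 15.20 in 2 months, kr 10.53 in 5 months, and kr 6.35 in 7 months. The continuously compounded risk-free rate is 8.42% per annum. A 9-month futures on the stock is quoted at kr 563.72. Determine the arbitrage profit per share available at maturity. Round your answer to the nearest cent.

PV(dividends) I = 15.20·e^(−0.0842·2/12) + 10.53·e^(−0.0842·5/12) + 6.35·e^(−0.0842·7/12) = 31.2008
Fair futures F* = (S − I)·e^(rT) = (548.28 − 31.2008)·e^0.063150 = 517.0792 × 1.065187 = 550.7860
Market kr 563.72 > fair 550.7860: forward overpriced → cash-and-carry (borrow at r, buy the stock and collect the dividends, short the forward).
Profit at T = |F_mkt − F*| = |563.72 − 550.7860| = kr 12.93 per share

kr 12.93 per share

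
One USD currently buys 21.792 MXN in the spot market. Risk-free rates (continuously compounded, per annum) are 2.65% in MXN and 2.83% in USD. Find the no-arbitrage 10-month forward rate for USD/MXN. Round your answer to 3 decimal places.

F = S·e^((r_MXN − r_USD)T) = 21.792 · e^((0.0265 − 0.0283) × 10/12)
= 21.792 · e^-0.001500 = 21.792 × 0.998501
F = 21.759 MXN per USD

21.759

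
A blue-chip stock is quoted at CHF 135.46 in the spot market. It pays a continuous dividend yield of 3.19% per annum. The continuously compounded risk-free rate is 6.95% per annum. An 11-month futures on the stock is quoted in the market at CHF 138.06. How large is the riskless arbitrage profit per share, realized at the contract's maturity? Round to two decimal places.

CHF 2.15 per share

Fair futures: F* = S·e^(carry·T), with carry = (r − q) = 0.0695 − 0.0319 = 0.0376
F* = 135.46 · e^(0.0376 × 11/12) = 135.46 · e^0.034467 = 135.46 × 1.035068 = CHF 140.2103
Market CHF 138.06 < fair CHF 140.2103: forward underpriced → reverse cash-and-carry (short spot, go long the forward).
At maturity, profit = |F_mkt − F*| = |138.06 − 140.2103| = CHF 2.15 per share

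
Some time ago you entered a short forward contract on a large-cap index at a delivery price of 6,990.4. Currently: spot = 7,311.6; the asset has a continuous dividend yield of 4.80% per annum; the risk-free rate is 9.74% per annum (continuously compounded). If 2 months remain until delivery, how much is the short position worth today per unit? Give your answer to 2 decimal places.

-375.50

Current fair forward for the remaining 2 months: F = S·e^((r − q)·T), (r − q) = 0.0974 − 0.0480 = 0.0494
F = 7311.6 · e^(0.0494 × 2/12) = 7311.6 × 1.00826732 = 7372.0473
Value of long forward = (F − K)·e^(−rT) = (7372.0473 − 6990.4) · e^(−0.0974·2/12)
= 381.6473 × 0.98389772 = 375.50
Short position value = −(long value) = -375.50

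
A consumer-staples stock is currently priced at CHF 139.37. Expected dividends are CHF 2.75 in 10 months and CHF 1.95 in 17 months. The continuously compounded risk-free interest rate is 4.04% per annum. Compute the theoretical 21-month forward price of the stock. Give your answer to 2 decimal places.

CHF 144.75

PV(dividends) I = 2.75·e^(−0.0404·10/12) + 1.95·e^(−0.0404·17/12)
I = 2.6590 + 1.8415 = 4.5005
F = (S − I)·e^(rT) = (139.37 − 4.5005) · e^(0.0404·21/12)
= 134.8695 · e^0.070700 = 134.8695 × 1.073259 = CHF 144.75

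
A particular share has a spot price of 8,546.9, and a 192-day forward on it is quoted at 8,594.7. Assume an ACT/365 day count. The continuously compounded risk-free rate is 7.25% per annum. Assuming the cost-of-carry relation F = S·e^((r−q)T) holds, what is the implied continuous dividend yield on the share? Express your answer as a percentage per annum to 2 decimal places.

From F = S·e^((r−q)T): (r − q) = ln(F/S)/T
ln(8594.7/8546.9) = ln(1.005593) = 0.005577
(r − q) = 0.005577 / (192/365) = 0.010602
q = r − ln(F/S)/T = 0.0725 − 0.010602 = 0.061898
q = 6.19%

6.19%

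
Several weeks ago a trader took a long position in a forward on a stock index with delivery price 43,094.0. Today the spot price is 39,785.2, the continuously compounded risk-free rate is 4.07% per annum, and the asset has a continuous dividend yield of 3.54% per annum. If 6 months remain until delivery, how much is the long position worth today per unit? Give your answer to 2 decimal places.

Current fair forward for the remaining 6 months: F = S·e^((r − q)·T), (r − q) = 0.0407 − 0.0354 = 0.0053
F = 39785.2 · e^(0.0053 × 6/12) = 39785.2 × 1.00265351 = 39890.7704
Value of long forward = (F − K)·e^(−rT) = (39890.7704 − 43094.0) · e^(−0.0407·6/12)
= -3203.2296 × 0.97985566 = -3138.70

-3138.70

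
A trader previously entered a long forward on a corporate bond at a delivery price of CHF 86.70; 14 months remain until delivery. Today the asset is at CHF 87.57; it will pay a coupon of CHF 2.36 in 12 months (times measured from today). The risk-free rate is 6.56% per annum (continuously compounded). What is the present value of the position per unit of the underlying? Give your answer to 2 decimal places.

PV(remaining coupons) I = 2.36·e^(−0.0656·12/12) = 2.2102
Current forward F = (S − I)·e^(rT) = (87.57 − 2.2102)·e^(0.0656·14/12) = 85.3598 × 1.079538 = 92.1491
Value (long) = (F − K)·e^(−rT) = (92.1491 − 86.70) × 0.926322 = 5.0476
Value = CHF 5.05

CHF 5.05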